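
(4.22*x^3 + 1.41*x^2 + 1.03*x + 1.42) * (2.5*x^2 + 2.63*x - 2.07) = 10.55*x^5 + 14.6236*x^4 - 2.4521*x^3 + 3.3402*x^2 + 1.6025*x - 2.9394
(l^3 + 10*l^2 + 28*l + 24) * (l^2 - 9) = l^5 + 10*l^4 + 19*l^3 - 66*l^2 - 252*l - 216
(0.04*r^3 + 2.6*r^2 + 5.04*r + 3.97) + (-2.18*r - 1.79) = 0.04*r^3 + 2.6*r^2 + 2.86*r + 2.18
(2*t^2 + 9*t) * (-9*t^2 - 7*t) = -18*t^4 - 95*t^3 - 63*t^2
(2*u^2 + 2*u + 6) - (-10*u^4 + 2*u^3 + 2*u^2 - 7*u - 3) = 10*u^4 - 2*u^3 + 9*u + 9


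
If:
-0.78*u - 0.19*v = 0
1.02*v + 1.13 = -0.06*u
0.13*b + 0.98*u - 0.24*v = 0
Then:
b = -4.14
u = 0.27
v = -1.12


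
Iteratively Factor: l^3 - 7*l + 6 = (l - 2)*(l^2 + 2*l - 3) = (l - 2)*(l + 3)*(l - 1)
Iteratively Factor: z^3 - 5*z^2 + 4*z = (z - 1)*(z^2 - 4*z) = z*(z - 1)*(z - 4)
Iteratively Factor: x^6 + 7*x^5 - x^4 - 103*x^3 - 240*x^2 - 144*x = (x + 4)*(x^5 + 3*x^4 - 13*x^3 - 51*x^2 - 36*x) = (x + 1)*(x + 4)*(x^4 + 2*x^3 - 15*x^2 - 36*x) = x*(x + 1)*(x + 4)*(x^3 + 2*x^2 - 15*x - 36) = x*(x + 1)*(x + 3)*(x + 4)*(x^2 - x - 12) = x*(x + 1)*(x + 3)^2*(x + 4)*(x - 4)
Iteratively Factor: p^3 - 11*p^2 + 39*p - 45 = (p - 5)*(p^2 - 6*p + 9) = (p - 5)*(p - 3)*(p - 3)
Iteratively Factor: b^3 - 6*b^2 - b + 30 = (b + 2)*(b^2 - 8*b + 15) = (b - 5)*(b + 2)*(b - 3)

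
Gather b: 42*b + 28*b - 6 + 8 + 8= 70*b + 10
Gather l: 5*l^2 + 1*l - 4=5*l^2 + l - 4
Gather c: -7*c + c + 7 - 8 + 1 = -6*c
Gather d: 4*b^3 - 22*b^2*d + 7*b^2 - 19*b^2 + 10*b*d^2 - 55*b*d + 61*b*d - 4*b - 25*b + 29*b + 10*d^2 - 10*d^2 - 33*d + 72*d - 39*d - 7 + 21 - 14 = 4*b^3 - 12*b^2 + 10*b*d^2 + d*(-22*b^2 + 6*b)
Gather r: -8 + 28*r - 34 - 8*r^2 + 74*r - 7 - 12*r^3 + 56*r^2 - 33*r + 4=-12*r^3 + 48*r^2 + 69*r - 45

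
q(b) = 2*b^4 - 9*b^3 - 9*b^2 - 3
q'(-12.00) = -17496.00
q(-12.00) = 55725.00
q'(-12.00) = -17496.00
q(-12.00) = 55725.00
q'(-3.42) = -574.26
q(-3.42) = 525.36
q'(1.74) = -70.92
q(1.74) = -59.33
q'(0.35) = -9.26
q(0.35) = -4.46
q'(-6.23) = -2870.24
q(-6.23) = 4836.81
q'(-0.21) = 2.52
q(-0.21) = -3.31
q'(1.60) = -65.15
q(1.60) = -49.80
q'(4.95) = 219.63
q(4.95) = -114.36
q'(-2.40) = -222.91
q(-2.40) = 135.93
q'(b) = 8*b^3 - 27*b^2 - 18*b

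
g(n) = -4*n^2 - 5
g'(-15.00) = 120.00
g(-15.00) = -905.00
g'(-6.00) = 48.00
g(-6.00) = -149.00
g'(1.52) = -12.16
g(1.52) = -14.24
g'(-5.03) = 40.24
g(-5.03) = -106.20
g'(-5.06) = 40.48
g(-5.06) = -107.41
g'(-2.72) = 21.76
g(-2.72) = -34.59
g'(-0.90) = 7.20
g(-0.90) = -8.24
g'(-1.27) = 10.16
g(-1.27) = -11.45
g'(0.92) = -7.36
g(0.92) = -8.39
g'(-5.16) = 41.28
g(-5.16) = -111.50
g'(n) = -8*n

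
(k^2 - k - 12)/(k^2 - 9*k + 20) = (k + 3)/(k - 5)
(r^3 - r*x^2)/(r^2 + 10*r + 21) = r*(r^2 - x^2)/(r^2 + 10*r + 21)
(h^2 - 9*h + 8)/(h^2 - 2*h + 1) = (h - 8)/(h - 1)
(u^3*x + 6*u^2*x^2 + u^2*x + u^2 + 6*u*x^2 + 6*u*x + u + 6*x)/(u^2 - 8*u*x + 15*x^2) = (u^3*x + 6*u^2*x^2 + u^2*x + u^2 + 6*u*x^2 + 6*u*x + u + 6*x)/(u^2 - 8*u*x + 15*x^2)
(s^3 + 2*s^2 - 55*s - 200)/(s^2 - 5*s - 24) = (s^2 + 10*s + 25)/(s + 3)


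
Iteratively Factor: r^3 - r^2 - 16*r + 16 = (r - 4)*(r^2 + 3*r - 4) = (r - 4)*(r - 1)*(r + 4)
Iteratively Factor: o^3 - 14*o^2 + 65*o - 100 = (o - 5)*(o^2 - 9*o + 20) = (o - 5)*(o - 4)*(o - 5)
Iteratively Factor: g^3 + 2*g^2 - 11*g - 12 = (g + 4)*(g^2 - 2*g - 3) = (g - 3)*(g + 4)*(g + 1)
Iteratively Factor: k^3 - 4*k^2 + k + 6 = (k - 2)*(k^2 - 2*k - 3) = (k - 3)*(k - 2)*(k + 1)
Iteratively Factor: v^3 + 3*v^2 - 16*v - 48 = (v + 3)*(v^2 - 16) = (v - 4)*(v + 3)*(v + 4)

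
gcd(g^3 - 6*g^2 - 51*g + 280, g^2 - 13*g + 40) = g^2 - 13*g + 40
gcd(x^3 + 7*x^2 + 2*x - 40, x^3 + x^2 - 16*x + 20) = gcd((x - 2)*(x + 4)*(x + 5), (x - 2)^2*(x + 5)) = x^2 + 3*x - 10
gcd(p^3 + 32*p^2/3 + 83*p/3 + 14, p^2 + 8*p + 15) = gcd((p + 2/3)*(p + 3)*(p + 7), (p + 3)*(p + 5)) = p + 3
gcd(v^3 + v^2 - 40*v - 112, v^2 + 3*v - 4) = v + 4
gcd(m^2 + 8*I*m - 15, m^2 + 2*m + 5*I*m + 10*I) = m + 5*I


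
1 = 1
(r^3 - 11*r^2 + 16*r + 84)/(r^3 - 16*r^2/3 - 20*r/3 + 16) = 3*(r - 7)/(3*r - 4)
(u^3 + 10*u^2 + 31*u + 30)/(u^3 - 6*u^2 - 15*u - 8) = (u^3 + 10*u^2 + 31*u + 30)/(u^3 - 6*u^2 - 15*u - 8)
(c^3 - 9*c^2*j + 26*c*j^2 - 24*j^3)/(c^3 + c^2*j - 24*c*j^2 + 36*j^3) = (c - 4*j)/(c + 6*j)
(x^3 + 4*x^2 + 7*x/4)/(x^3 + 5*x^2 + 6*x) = (x^2 + 4*x + 7/4)/(x^2 + 5*x + 6)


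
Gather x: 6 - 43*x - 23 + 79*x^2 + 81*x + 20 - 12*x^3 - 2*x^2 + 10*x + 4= -12*x^3 + 77*x^2 + 48*x + 7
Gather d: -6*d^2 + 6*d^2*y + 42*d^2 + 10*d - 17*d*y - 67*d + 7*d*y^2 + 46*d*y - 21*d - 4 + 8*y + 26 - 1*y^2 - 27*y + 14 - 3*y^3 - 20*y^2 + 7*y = d^2*(6*y + 36) + d*(7*y^2 + 29*y - 78) - 3*y^3 - 21*y^2 - 12*y + 36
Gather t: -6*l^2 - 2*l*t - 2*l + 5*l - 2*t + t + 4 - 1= -6*l^2 + 3*l + t*(-2*l - 1) + 3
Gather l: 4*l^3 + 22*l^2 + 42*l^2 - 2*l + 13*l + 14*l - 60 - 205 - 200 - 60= 4*l^3 + 64*l^2 + 25*l - 525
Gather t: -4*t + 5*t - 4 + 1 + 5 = t + 2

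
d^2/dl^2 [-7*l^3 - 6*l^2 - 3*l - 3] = -42*l - 12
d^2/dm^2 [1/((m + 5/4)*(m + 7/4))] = 512*(48*m^2 + 144*m + 109)/(4096*m^6 + 36864*m^5 + 137472*m^4 + 271872*m^3 + 300720*m^2 + 176400*m + 42875)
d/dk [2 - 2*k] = -2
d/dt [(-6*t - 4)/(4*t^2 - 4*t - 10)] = (6*t^2 + 8*t + 11)/(4*t^4 - 8*t^3 - 16*t^2 + 20*t + 25)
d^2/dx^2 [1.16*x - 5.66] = 0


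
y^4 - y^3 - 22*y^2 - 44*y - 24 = (y - 6)*(y + 1)*(y + 2)^2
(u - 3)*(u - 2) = u^2 - 5*u + 6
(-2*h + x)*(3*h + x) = -6*h^2 + h*x + x^2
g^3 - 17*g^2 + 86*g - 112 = (g - 8)*(g - 7)*(g - 2)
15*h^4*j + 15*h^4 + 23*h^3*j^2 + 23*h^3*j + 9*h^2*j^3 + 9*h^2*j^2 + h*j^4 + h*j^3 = (h + j)*(3*h + j)*(5*h + j)*(h*j + h)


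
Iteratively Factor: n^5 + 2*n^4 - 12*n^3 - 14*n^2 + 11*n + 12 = (n + 1)*(n^4 + n^3 - 13*n^2 - n + 12) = (n - 1)*(n + 1)*(n^3 + 2*n^2 - 11*n - 12) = (n - 1)*(n + 1)*(n + 4)*(n^2 - 2*n - 3) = (n - 3)*(n - 1)*(n + 1)*(n + 4)*(n + 1)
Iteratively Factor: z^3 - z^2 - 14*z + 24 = (z - 3)*(z^2 + 2*z - 8) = (z - 3)*(z + 4)*(z - 2)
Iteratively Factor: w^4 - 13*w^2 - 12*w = (w - 4)*(w^3 + 4*w^2 + 3*w) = (w - 4)*(w + 3)*(w^2 + w) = (w - 4)*(w + 1)*(w + 3)*(w)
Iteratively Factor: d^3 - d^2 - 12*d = (d + 3)*(d^2 - 4*d) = (d - 4)*(d + 3)*(d)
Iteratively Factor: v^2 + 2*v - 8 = (v - 2)*(v + 4)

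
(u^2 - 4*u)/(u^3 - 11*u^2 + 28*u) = 1/(u - 7)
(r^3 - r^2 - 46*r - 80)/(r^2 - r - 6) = (r^2 - 3*r - 40)/(r - 3)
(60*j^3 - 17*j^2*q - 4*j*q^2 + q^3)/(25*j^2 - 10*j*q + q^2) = (-12*j^2 + j*q + q^2)/(-5*j + q)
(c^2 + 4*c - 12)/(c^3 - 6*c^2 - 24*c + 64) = (c + 6)/(c^2 - 4*c - 32)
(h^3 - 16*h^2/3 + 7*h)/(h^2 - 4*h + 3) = h*(3*h - 7)/(3*(h - 1))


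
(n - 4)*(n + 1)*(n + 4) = n^3 + n^2 - 16*n - 16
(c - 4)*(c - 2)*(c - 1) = c^3 - 7*c^2 + 14*c - 8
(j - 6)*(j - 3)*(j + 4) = j^3 - 5*j^2 - 18*j + 72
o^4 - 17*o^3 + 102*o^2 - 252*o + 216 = (o - 6)^2*(o - 3)*(o - 2)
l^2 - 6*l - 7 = (l - 7)*(l + 1)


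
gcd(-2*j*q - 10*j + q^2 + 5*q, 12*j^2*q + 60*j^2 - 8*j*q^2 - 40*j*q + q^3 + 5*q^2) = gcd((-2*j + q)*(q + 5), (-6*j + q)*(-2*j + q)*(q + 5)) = -2*j*q - 10*j + q^2 + 5*q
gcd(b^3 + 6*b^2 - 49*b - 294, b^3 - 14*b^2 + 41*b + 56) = b - 7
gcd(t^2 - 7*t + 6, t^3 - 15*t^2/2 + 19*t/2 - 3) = t^2 - 7*t + 6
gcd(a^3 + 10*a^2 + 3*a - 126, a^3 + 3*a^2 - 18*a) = a^2 + 3*a - 18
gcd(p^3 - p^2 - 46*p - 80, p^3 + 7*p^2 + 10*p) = p^2 + 7*p + 10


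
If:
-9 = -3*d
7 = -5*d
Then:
No Solution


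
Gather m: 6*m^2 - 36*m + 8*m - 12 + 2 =6*m^2 - 28*m - 10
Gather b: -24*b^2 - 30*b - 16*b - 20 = -24*b^2 - 46*b - 20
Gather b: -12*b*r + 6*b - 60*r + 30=b*(6 - 12*r) - 60*r + 30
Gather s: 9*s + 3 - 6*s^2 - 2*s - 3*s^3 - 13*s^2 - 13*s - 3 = -3*s^3 - 19*s^2 - 6*s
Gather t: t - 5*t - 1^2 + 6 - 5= -4*t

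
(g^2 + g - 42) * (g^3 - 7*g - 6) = g^5 + g^4 - 49*g^3 - 13*g^2 + 288*g + 252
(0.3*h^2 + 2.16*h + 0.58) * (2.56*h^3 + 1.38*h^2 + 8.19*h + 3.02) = 0.768*h^5 + 5.9436*h^4 + 6.9226*h^3 + 19.3968*h^2 + 11.2734*h + 1.7516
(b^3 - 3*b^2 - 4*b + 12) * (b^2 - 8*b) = b^5 - 11*b^4 + 20*b^3 + 44*b^2 - 96*b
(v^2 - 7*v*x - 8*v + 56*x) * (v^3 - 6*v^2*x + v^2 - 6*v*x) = v^5 - 13*v^4*x - 7*v^4 + 42*v^3*x^2 + 91*v^3*x - 8*v^3 - 294*v^2*x^2 + 104*v^2*x - 336*v*x^2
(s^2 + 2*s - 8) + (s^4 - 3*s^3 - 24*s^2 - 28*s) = s^4 - 3*s^3 - 23*s^2 - 26*s - 8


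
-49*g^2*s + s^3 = s*(-7*g + s)*(7*g + s)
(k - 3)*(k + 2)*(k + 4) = k^3 + 3*k^2 - 10*k - 24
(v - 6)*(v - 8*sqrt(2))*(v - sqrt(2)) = v^3 - 9*sqrt(2)*v^2 - 6*v^2 + 16*v + 54*sqrt(2)*v - 96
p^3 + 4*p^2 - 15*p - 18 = (p - 3)*(p + 1)*(p + 6)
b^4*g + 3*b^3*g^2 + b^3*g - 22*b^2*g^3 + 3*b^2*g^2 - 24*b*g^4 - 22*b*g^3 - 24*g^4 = (b - 4*g)*(b + g)*(b + 6*g)*(b*g + g)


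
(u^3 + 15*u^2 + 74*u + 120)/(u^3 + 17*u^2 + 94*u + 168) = (u + 5)/(u + 7)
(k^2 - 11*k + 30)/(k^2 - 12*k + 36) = (k - 5)/(k - 6)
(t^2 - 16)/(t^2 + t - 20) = (t + 4)/(t + 5)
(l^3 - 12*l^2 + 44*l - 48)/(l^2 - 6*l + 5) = (l^3 - 12*l^2 + 44*l - 48)/(l^2 - 6*l + 5)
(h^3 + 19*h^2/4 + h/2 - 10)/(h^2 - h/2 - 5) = (4*h^2 + 11*h - 20)/(2*(2*h - 5))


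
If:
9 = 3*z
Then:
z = 3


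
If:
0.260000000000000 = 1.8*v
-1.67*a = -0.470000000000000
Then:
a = 0.28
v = 0.14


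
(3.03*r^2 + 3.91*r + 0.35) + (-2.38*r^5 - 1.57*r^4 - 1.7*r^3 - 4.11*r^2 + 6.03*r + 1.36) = -2.38*r^5 - 1.57*r^4 - 1.7*r^3 - 1.08*r^2 + 9.94*r + 1.71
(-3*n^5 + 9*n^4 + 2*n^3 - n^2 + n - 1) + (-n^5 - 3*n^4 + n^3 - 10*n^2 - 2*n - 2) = -4*n^5 + 6*n^4 + 3*n^3 - 11*n^2 - n - 3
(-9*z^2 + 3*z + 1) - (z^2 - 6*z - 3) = -10*z^2 + 9*z + 4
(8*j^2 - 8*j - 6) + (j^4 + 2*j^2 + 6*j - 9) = j^4 + 10*j^2 - 2*j - 15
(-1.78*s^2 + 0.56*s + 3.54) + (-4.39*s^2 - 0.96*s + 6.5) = -6.17*s^2 - 0.4*s + 10.04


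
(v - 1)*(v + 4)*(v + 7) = v^3 + 10*v^2 + 17*v - 28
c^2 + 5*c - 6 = (c - 1)*(c + 6)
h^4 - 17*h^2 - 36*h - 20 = (h - 5)*(h + 1)*(h + 2)^2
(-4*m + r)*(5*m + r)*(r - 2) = -20*m^2*r + 40*m^2 + m*r^2 - 2*m*r + r^3 - 2*r^2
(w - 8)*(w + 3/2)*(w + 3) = w^3 - 7*w^2/2 - 63*w/2 - 36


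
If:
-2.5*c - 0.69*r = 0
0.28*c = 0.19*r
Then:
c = 0.00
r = 0.00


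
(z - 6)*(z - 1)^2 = z^3 - 8*z^2 + 13*z - 6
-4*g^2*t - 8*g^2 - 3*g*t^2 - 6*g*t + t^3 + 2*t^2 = (-4*g + t)*(g + t)*(t + 2)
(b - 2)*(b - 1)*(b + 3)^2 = b^4 + 3*b^3 - 7*b^2 - 15*b + 18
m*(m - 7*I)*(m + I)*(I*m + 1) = I*m^4 + 7*m^3 + I*m^2 + 7*m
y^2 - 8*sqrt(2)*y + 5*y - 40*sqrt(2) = (y + 5)*(y - 8*sqrt(2))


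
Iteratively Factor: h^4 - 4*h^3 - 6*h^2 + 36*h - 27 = (h - 3)*(h^3 - h^2 - 9*h + 9) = (h - 3)^2*(h^2 + 2*h - 3) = (h - 3)^2*(h + 3)*(h - 1)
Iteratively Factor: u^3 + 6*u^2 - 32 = (u + 4)*(u^2 + 2*u - 8) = (u + 4)^2*(u - 2)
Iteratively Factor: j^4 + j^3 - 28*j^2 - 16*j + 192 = (j + 4)*(j^3 - 3*j^2 - 16*j + 48) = (j - 4)*(j + 4)*(j^2 + j - 12) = (j - 4)*(j - 3)*(j + 4)*(j + 4)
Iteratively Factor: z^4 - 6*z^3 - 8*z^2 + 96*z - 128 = (z - 2)*(z^3 - 4*z^2 - 16*z + 64) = (z - 2)*(z + 4)*(z^2 - 8*z + 16) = (z - 4)*(z - 2)*(z + 4)*(z - 4)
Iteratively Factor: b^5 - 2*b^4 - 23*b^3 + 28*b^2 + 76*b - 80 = (b + 4)*(b^4 - 6*b^3 + b^2 + 24*b - 20) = (b - 1)*(b + 4)*(b^3 - 5*b^2 - 4*b + 20) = (b - 5)*(b - 1)*(b + 4)*(b^2 - 4) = (b - 5)*(b - 1)*(b + 2)*(b + 4)*(b - 2)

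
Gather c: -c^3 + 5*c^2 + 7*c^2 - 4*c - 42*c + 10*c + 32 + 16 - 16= -c^3 + 12*c^2 - 36*c + 32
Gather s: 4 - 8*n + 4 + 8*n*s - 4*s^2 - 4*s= -8*n - 4*s^2 + s*(8*n - 4) + 8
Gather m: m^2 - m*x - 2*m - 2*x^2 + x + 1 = m^2 + m*(-x - 2) - 2*x^2 + x + 1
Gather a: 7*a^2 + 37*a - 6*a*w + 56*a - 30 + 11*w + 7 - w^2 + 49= 7*a^2 + a*(93 - 6*w) - w^2 + 11*w + 26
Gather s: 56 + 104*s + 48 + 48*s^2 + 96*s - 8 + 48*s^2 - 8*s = 96*s^2 + 192*s + 96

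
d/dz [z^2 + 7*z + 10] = 2*z + 7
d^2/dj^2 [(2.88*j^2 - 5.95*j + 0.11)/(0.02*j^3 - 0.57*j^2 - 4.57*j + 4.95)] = (0.002304*j^6 - 0.0142799999999998*j^5 + 1.9869*j^4 - 23.969938*j^3 + 55.97823*j^2 - 99.0736559999999*j - 122.846042)/(8.0e-6*j^9 - 0.000684*j^8 + 0.01401*j^7 + 0.133335*j^6 - 3.539865*j^5 - 33.602994*j^4 - 16.608313*j^3 + 268.24149*j^2 - 335.929275*j + 121.287375)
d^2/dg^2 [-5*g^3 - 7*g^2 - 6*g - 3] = -30*g - 14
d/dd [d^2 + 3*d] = 2*d + 3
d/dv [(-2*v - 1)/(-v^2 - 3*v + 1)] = (2*v^2 + 6*v - (2*v + 1)*(2*v + 3) - 2)/(v^2 + 3*v - 1)^2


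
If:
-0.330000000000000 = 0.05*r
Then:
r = -6.60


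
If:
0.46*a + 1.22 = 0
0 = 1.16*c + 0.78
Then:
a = -2.65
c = -0.67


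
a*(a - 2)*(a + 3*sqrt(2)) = a^3 - 2*a^2 + 3*sqrt(2)*a^2 - 6*sqrt(2)*a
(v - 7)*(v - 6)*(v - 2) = v^3 - 15*v^2 + 68*v - 84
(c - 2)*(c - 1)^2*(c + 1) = c^4 - 3*c^3 + c^2 + 3*c - 2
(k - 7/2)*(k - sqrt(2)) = k^2 - 7*k/2 - sqrt(2)*k + 7*sqrt(2)/2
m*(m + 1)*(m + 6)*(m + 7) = m^4 + 14*m^3 + 55*m^2 + 42*m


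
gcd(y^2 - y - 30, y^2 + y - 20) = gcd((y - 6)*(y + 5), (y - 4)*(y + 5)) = y + 5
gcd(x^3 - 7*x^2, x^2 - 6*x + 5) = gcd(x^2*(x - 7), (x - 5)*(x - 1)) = 1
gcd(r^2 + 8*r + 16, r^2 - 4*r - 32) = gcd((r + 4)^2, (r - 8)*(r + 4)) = r + 4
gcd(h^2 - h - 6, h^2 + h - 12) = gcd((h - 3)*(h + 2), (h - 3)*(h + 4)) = h - 3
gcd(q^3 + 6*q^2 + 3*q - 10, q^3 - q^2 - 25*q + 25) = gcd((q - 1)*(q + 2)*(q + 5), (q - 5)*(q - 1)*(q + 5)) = q^2 + 4*q - 5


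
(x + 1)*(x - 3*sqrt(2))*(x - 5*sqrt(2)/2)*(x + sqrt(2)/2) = x^4 - 5*sqrt(2)*x^3 + x^3 - 5*sqrt(2)*x^2 + 19*x^2/2 + 19*x/2 + 15*sqrt(2)*x/2 + 15*sqrt(2)/2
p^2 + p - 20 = (p - 4)*(p + 5)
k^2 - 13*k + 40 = (k - 8)*(k - 5)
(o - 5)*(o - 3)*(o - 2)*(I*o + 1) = I*o^4 + o^3 - 10*I*o^3 - 10*o^2 + 31*I*o^2 + 31*o - 30*I*o - 30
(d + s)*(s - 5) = d*s - 5*d + s^2 - 5*s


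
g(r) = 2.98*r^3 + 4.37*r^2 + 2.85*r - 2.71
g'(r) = 8.94*r^2 + 8.74*r + 2.85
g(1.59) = 24.85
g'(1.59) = 39.35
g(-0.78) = -3.69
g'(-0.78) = 1.47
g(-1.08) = -4.44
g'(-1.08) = 3.84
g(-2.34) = -23.63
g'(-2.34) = 31.35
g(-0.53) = -3.44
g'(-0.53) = 0.73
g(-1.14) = -4.69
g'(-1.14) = 4.50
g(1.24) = 13.23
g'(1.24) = 27.43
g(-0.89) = -3.89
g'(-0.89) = 2.15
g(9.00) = 2549.33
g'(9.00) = 805.65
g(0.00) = -2.71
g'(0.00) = 2.85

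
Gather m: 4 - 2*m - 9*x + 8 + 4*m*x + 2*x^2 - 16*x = m*(4*x - 2) + 2*x^2 - 25*x + 12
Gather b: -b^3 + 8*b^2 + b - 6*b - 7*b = -b^3 + 8*b^2 - 12*b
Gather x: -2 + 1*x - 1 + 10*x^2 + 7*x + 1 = 10*x^2 + 8*x - 2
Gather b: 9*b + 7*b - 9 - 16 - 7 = 16*b - 32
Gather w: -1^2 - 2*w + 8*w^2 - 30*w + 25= 8*w^2 - 32*w + 24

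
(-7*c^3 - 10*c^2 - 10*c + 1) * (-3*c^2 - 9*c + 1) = 21*c^5 + 93*c^4 + 113*c^3 + 77*c^2 - 19*c + 1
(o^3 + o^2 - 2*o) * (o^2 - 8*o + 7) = o^5 - 7*o^4 - 3*o^3 + 23*o^2 - 14*o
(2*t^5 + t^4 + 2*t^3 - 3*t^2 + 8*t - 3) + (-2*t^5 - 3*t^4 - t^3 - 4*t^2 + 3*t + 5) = -2*t^4 + t^3 - 7*t^2 + 11*t + 2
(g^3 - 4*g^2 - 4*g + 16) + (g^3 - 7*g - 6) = 2*g^3 - 4*g^2 - 11*g + 10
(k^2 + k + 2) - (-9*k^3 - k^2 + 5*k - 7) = 9*k^3 + 2*k^2 - 4*k + 9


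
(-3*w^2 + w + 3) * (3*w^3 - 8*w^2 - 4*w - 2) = -9*w^5 + 27*w^4 + 13*w^3 - 22*w^2 - 14*w - 6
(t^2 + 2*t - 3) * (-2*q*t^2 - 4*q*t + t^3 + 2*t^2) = -2*q*t^4 - 8*q*t^3 - 2*q*t^2 + 12*q*t + t^5 + 4*t^4 + t^3 - 6*t^2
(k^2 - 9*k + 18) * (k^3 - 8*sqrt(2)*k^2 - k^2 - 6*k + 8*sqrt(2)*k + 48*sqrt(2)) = k^5 - 8*sqrt(2)*k^4 - 10*k^4 + 21*k^3 + 80*sqrt(2)*k^3 - 168*sqrt(2)*k^2 + 36*k^2 - 288*sqrt(2)*k - 108*k + 864*sqrt(2)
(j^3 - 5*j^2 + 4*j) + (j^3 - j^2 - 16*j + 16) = 2*j^3 - 6*j^2 - 12*j + 16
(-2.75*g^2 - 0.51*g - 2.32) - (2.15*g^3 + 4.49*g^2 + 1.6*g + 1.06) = -2.15*g^3 - 7.24*g^2 - 2.11*g - 3.38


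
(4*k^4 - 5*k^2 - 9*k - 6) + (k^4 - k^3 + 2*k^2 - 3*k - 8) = 5*k^4 - k^3 - 3*k^2 - 12*k - 14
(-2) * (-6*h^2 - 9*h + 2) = 12*h^2 + 18*h - 4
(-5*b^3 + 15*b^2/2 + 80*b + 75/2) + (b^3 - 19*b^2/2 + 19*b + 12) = -4*b^3 - 2*b^2 + 99*b + 99/2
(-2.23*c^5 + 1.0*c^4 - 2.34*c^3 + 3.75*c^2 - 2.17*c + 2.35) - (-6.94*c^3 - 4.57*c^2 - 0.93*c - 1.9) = -2.23*c^5 + 1.0*c^4 + 4.6*c^3 + 8.32*c^2 - 1.24*c + 4.25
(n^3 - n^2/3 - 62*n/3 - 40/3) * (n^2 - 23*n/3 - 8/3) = n^5 - 8*n^4 - 187*n^3/9 + 146*n^2 + 472*n/3 + 320/9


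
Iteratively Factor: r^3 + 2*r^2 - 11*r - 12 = (r - 3)*(r^2 + 5*r + 4) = (r - 3)*(r + 4)*(r + 1)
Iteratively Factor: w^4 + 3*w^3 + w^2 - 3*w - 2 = (w + 1)*(w^3 + 2*w^2 - w - 2) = (w + 1)^2*(w^2 + w - 2) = (w + 1)^2*(w + 2)*(w - 1)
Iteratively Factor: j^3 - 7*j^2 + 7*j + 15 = (j + 1)*(j^2 - 8*j + 15) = (j - 5)*(j + 1)*(j - 3)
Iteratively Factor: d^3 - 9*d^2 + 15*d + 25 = (d + 1)*(d^2 - 10*d + 25) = (d - 5)*(d + 1)*(d - 5)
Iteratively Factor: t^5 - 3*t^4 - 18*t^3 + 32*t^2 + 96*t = (t + 3)*(t^4 - 6*t^3 + 32*t) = (t - 4)*(t + 3)*(t^3 - 2*t^2 - 8*t) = t*(t - 4)*(t + 3)*(t^2 - 2*t - 8) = t*(t - 4)*(t + 2)*(t + 3)*(t - 4)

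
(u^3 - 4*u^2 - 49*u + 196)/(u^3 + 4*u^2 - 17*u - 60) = (u^2 - 49)/(u^2 + 8*u + 15)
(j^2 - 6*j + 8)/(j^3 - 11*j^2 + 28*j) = (j - 2)/(j*(j - 7))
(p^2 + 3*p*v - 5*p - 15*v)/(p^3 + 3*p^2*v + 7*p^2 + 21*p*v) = (p - 5)/(p*(p + 7))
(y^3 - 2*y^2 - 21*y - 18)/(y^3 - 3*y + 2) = (y^3 - 2*y^2 - 21*y - 18)/(y^3 - 3*y + 2)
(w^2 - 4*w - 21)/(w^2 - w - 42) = (w + 3)/(w + 6)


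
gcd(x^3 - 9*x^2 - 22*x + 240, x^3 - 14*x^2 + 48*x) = x^2 - 14*x + 48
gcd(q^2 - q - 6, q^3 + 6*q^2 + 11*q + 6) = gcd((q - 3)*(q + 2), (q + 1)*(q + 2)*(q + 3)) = q + 2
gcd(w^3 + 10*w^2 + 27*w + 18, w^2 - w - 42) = w + 6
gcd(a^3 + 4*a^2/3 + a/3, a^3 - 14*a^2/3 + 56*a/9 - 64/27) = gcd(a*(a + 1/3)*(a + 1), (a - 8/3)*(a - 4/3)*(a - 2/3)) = 1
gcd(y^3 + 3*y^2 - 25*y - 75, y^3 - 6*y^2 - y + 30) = y - 5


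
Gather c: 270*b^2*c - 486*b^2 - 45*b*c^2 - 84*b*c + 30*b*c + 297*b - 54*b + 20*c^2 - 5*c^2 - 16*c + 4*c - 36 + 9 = -486*b^2 + 243*b + c^2*(15 - 45*b) + c*(270*b^2 - 54*b - 12) - 27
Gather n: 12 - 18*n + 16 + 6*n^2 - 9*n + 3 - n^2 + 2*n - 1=5*n^2 - 25*n + 30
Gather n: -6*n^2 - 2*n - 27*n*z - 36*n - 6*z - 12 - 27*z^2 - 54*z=-6*n^2 + n*(-27*z - 38) - 27*z^2 - 60*z - 12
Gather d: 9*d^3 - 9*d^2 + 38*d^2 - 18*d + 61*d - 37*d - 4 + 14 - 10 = 9*d^3 + 29*d^2 + 6*d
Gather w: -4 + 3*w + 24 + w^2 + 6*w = w^2 + 9*w + 20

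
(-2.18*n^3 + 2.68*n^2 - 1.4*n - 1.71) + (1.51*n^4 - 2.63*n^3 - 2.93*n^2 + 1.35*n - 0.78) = 1.51*n^4 - 4.81*n^3 - 0.25*n^2 - 0.0499999999999998*n - 2.49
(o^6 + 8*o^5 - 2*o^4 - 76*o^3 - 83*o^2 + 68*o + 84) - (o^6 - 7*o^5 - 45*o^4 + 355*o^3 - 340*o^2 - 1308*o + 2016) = 15*o^5 + 43*o^4 - 431*o^3 + 257*o^2 + 1376*o - 1932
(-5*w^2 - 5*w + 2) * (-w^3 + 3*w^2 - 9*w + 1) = 5*w^5 - 10*w^4 + 28*w^3 + 46*w^2 - 23*w + 2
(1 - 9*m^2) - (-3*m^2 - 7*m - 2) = -6*m^2 + 7*m + 3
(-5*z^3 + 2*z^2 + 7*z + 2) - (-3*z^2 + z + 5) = -5*z^3 + 5*z^2 + 6*z - 3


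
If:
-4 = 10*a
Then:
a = -2/5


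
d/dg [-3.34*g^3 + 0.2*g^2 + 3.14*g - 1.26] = -10.02*g^2 + 0.4*g + 3.14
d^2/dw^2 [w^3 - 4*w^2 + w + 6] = 6*w - 8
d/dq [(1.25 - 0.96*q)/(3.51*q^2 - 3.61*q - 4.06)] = (3.3696*q^2 - 8.775*q + 8.4101)/(12.3201*q^4 - 25.3422*q^3 - 15.4691*q^2 + 29.3132*q + 16.4836)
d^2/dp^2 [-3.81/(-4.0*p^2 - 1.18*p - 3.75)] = (-121.92*p^2 - 35.9664*p + 3.81*(8.0*p + 1.18)*(16.0*p + 2.36) - 114.3)/(4.0*p^2 + 1.18*p + 3.75)^3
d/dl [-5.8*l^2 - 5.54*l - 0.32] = -11.6*l - 5.54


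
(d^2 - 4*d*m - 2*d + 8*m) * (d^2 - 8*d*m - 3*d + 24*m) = d^4 - 12*d^3*m - 5*d^3 + 32*d^2*m^2 + 60*d^2*m + 6*d^2 - 160*d*m^2 - 72*d*m + 192*m^2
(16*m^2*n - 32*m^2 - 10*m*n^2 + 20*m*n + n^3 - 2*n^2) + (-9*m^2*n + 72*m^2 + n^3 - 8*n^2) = 7*m^2*n + 40*m^2 - 10*m*n^2 + 20*m*n + 2*n^3 - 10*n^2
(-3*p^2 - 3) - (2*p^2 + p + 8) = -5*p^2 - p - 11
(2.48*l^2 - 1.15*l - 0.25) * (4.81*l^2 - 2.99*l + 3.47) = 11.9288*l^4 - 12.9467*l^3 + 10.8416*l^2 - 3.243*l - 0.8675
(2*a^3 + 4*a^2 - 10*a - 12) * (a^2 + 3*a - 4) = 2*a^5 + 10*a^4 - 6*a^3 - 58*a^2 + 4*a + 48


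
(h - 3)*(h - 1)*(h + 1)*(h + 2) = h^4 - h^3 - 7*h^2 + h + 6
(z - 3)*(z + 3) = z^2 - 9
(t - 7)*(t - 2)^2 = t^3 - 11*t^2 + 32*t - 28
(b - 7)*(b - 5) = b^2 - 12*b + 35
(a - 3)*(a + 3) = a^2 - 9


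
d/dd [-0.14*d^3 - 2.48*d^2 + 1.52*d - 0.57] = -0.42*d^2 - 4.96*d + 1.52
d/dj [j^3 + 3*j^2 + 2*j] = 3*j^2 + 6*j + 2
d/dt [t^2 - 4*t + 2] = 2*t - 4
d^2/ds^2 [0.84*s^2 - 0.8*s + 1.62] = 1.68000000000000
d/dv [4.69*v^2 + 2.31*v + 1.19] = 9.38*v + 2.31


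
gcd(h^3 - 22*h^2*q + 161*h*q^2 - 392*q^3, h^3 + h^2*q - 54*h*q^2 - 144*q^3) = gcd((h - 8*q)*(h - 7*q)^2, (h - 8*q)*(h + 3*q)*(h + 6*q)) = -h + 8*q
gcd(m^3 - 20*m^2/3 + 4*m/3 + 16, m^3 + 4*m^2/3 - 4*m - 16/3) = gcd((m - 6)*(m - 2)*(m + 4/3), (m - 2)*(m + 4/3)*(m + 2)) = m^2 - 2*m/3 - 8/3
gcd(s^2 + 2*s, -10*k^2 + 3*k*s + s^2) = 1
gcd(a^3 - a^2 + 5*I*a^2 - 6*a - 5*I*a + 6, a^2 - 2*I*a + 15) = a + 3*I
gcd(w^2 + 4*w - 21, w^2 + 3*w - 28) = w + 7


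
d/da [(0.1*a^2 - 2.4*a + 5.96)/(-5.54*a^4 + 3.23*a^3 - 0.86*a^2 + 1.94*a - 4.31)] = (1.108*a^5 - 40.211*a^4 + 147.5776*a^3 - 59.6224*a^2 + 9.3892*a - 1.2184)/(30.6916*a^8 - 35.7884*a^7 + 19.9617*a^6 - 27.0508*a^5 + 61.0268*a^4 - 31.1794*a^3 + 11.1768*a^2 - 16.7228*a + 18.5761)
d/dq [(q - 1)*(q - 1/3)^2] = (3*q - 1)*(9*q - 7)/9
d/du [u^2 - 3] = 2*u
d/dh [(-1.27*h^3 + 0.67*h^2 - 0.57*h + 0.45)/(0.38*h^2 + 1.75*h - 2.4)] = (-0.4826*h^4 - 4.445*h^3 + 10.5331*h^2 - 3.558*h + 0.5805)/(0.1444*h^4 + 1.33*h^3 + 1.2385*h^2 - 8.4*h + 5.76)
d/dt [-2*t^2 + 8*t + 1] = 8 - 4*t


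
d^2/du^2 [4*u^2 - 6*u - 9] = 8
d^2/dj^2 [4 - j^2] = -2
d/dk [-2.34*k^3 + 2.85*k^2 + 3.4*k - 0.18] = -7.02*k^2 + 5.7*k + 3.4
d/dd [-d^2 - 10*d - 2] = -2*d - 10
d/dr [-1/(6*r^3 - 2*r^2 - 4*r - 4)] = (9*r^2/2 - r - 1)/(-3*r^3 + r^2 + 2*r + 2)^2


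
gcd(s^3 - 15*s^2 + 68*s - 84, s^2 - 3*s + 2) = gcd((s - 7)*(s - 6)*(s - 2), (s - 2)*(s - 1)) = s - 2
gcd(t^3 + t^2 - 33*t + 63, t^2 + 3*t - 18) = t - 3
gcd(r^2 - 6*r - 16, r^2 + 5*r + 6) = r + 2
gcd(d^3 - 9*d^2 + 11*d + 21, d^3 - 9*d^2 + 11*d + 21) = d^3 - 9*d^2 + 11*d + 21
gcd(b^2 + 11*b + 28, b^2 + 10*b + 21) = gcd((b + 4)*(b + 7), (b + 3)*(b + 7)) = b + 7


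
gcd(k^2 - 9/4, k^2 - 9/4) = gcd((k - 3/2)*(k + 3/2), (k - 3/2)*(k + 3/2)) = k^2 - 9/4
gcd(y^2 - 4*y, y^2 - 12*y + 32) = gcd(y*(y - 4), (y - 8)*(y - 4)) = y - 4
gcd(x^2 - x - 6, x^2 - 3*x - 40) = 1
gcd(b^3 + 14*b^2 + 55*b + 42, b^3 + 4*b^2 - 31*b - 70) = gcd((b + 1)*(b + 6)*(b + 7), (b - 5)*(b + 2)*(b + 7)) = b + 7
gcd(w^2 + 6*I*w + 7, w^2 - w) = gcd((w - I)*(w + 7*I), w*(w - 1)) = 1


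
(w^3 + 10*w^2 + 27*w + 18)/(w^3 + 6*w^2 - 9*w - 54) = (w + 1)/(w - 3)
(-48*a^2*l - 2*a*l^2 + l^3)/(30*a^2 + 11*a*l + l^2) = l*(-8*a + l)/(5*a + l)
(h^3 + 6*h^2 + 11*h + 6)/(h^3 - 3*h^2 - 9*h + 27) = (h^2 + 3*h + 2)/(h^2 - 6*h + 9)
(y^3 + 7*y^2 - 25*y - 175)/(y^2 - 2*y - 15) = (y^2 + 12*y + 35)/(y + 3)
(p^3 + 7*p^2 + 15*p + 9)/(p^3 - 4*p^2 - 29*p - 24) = (p + 3)/(p - 8)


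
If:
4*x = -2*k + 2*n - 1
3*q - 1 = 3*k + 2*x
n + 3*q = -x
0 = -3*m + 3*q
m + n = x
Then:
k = -1/2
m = -1/10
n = 1/5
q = -1/10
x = 1/10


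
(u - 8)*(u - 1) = u^2 - 9*u + 8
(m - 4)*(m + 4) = m^2 - 16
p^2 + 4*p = p*(p + 4)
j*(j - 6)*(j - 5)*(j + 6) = j^4 - 5*j^3 - 36*j^2 + 180*j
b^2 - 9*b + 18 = (b - 6)*(b - 3)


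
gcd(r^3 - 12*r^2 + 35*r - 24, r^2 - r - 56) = r - 8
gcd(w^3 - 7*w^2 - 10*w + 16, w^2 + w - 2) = w^2 + w - 2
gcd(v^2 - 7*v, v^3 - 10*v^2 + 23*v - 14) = v - 7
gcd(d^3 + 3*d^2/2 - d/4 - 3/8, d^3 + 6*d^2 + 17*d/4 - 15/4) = d^2 + d - 3/4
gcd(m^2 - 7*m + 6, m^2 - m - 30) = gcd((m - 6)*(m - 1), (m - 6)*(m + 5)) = m - 6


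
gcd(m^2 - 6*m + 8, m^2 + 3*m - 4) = 1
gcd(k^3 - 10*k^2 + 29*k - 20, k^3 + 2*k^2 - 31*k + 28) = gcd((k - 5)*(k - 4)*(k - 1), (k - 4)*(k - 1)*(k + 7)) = k^2 - 5*k + 4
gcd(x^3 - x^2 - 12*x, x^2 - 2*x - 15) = x + 3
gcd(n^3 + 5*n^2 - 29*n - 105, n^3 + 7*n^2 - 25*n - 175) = n^2 + 2*n - 35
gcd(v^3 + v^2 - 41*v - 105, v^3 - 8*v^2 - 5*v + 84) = v^2 - 4*v - 21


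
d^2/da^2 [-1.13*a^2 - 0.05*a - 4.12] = -2.26000000000000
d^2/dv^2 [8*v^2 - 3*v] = 16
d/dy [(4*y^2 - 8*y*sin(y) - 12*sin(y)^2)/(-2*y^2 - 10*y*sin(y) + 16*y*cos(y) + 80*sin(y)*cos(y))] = 2*(-(-y^2 + 2*y*sin(y) + 3*sin(y)^2)*(8*y*sin(y) + 5*y*cos(y) + 2*y + 5*sin(y) - 8*cos(y) - 40*cos(2*y)) + 2*(y^2 + 5*y*sin(y) - 8*y*cos(y) - 20*sin(2*y))*(y*cos(y) - y + sin(y) + 3*sin(2*y)/2))/((y + 5*sin(y))^2*(y - 8*cos(y))^2)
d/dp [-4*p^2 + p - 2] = 1 - 8*p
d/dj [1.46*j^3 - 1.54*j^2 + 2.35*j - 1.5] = 4.38*j^2 - 3.08*j + 2.35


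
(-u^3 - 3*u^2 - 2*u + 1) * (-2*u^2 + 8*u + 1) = 2*u^5 - 2*u^4 - 21*u^3 - 21*u^2 + 6*u + 1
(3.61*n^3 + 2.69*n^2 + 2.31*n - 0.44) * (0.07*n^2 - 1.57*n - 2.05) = 0.2527*n^5 - 5.4794*n^4 - 11.4621*n^3 - 9.172*n^2 - 4.0447*n + 0.902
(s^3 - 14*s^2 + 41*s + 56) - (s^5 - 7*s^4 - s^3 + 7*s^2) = -s^5 + 7*s^4 + 2*s^3 - 21*s^2 + 41*s + 56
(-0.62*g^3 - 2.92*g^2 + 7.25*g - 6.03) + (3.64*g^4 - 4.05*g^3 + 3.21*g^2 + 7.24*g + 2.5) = 3.64*g^4 - 4.67*g^3 + 0.29*g^2 + 14.49*g - 3.53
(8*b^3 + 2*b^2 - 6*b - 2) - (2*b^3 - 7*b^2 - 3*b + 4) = 6*b^3 + 9*b^2 - 3*b - 6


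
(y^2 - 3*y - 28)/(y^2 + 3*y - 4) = (y - 7)/(y - 1)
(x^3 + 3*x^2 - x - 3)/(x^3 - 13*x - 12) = (x - 1)/(x - 4)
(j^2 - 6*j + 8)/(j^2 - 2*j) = (j - 4)/j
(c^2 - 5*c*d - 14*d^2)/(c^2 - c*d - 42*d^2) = (c + 2*d)/(c + 6*d)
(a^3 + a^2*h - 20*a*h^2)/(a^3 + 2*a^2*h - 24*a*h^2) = (a + 5*h)/(a + 6*h)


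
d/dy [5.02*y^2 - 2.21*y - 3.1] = 10.04*y - 2.21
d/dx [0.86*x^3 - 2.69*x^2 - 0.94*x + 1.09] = 2.58*x^2 - 5.38*x - 0.94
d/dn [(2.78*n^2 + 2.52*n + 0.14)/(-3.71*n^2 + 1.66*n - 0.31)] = (13.964*n^2 - 0.6848*n - 1.0136)/(13.7641*n^4 - 12.3172*n^3 + 5.0558*n^2 - 1.0292*n + 0.0961)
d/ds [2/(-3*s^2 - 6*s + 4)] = 12*(s + 1)/(3*s^2 + 6*s - 4)^2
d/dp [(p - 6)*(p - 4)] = 2*p - 10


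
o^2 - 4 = (o - 2)*(o + 2)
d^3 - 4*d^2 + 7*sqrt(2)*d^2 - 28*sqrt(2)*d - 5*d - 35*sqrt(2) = (d - 5)*(d + 1)*(d + 7*sqrt(2))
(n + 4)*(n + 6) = n^2 + 10*n + 24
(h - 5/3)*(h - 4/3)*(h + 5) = h^3 + 2*h^2 - 115*h/9 + 100/9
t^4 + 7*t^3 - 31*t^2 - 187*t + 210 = (t - 5)*(t - 1)*(t + 6)*(t + 7)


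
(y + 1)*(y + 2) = y^2 + 3*y + 2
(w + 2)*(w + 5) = w^2 + 7*w + 10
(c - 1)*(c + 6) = c^2 + 5*c - 6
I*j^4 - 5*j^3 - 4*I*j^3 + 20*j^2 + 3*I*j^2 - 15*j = j*(j - 3)*(j + 5*I)*(I*j - I)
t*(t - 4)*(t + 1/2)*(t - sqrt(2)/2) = t^4 - 7*t^3/2 - sqrt(2)*t^3/2 - 2*t^2 + 7*sqrt(2)*t^2/4 + sqrt(2)*t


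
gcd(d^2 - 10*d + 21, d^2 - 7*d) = d - 7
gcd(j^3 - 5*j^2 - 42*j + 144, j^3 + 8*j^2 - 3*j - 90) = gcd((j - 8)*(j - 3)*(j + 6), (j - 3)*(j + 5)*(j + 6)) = j^2 + 3*j - 18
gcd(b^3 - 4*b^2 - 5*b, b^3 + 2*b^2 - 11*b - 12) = b + 1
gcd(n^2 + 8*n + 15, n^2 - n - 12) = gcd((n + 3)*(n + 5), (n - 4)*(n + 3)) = n + 3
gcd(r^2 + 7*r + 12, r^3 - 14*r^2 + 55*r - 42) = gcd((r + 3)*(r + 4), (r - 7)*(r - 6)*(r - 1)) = 1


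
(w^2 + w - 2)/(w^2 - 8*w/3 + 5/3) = 3*(w + 2)/(3*w - 5)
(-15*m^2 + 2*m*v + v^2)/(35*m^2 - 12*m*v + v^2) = (-15*m^2 + 2*m*v + v^2)/(35*m^2 - 12*m*v + v^2)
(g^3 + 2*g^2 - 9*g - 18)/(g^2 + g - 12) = (g^2 + 5*g + 6)/(g + 4)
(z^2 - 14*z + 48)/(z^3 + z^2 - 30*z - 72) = (z - 8)/(z^2 + 7*z + 12)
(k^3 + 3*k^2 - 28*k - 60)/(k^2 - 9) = (k^3 + 3*k^2 - 28*k - 60)/(k^2 - 9)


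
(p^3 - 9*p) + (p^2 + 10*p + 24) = p^3 + p^2 + p + 24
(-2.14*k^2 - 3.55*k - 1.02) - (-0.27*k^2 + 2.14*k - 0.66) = -1.87*k^2 - 5.69*k - 0.36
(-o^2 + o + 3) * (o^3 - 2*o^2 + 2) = -o^5 + 3*o^4 + o^3 - 8*o^2 + 2*o + 6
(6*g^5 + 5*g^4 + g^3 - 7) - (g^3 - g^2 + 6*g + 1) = 6*g^5 + 5*g^4 + g^2 - 6*g - 8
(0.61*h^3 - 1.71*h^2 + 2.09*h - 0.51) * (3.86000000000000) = 2.3546*h^3 - 6.6006*h^2 + 8.0674*h - 1.9686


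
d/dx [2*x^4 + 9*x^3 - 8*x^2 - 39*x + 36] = 8*x^3 + 27*x^2 - 16*x - 39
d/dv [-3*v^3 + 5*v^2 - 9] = v*(10 - 9*v)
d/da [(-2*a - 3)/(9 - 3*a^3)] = (2*a^3 - 3*a^2*(2*a + 3) - 6)/(3*(a^3 - 3)^2)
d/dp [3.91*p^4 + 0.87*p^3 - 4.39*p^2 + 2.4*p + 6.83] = 15.64*p^3 + 2.61*p^2 - 8.78*p + 2.4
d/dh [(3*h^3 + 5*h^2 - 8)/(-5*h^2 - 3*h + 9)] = (-15*h^4 - 18*h^3 + 66*h^2 + 10*h - 24)/(25*h^4 + 30*h^3 - 81*h^2 - 54*h + 81)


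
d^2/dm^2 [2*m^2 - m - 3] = 4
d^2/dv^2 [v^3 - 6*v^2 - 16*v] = 6*v - 12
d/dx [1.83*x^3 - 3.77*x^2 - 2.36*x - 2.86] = 5.49*x^2 - 7.54*x - 2.36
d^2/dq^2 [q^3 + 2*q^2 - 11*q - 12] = 6*q + 4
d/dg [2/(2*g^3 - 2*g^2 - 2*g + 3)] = 4*(-3*g^2 + 2*g + 1)/(2*g^3 - 2*g^2 - 2*g + 3)^2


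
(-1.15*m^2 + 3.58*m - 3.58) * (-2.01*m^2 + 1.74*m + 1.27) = 2.3115*m^4 - 9.1968*m^3 + 11.9645*m^2 - 1.6826*m - 4.5466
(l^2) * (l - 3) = l^3 - 3*l^2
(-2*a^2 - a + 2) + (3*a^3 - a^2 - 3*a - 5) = 3*a^3 - 3*a^2 - 4*a - 3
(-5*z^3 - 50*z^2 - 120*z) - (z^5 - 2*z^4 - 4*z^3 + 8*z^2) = -z^5 + 2*z^4 - z^3 - 58*z^2 - 120*z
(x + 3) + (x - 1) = 2*x + 2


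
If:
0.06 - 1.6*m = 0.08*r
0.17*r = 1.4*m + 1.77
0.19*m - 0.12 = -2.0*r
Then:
No Solution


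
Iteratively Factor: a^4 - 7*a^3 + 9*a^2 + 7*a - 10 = (a + 1)*(a^3 - 8*a^2 + 17*a - 10) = (a - 2)*(a + 1)*(a^2 - 6*a + 5) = (a - 2)*(a - 1)*(a + 1)*(a - 5)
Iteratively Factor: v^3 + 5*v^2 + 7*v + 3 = (v + 3)*(v^2 + 2*v + 1) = (v + 1)*(v + 3)*(v + 1)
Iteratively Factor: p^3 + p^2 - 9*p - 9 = (p + 1)*(p^2 - 9) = (p + 1)*(p + 3)*(p - 3)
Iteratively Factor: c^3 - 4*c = (c + 2)*(c^2 - 2*c) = c*(c + 2)*(c - 2)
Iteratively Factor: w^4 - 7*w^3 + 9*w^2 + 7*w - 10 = (w - 2)*(w^3 - 5*w^2 - w + 5) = (w - 2)*(w - 1)*(w^2 - 4*w - 5) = (w - 2)*(w - 1)*(w + 1)*(w - 5)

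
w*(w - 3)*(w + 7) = w^3 + 4*w^2 - 21*w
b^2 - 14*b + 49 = (b - 7)^2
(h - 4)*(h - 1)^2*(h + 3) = h^4 - 3*h^3 - 9*h^2 + 23*h - 12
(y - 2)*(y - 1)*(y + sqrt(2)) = y^3 - 3*y^2 + sqrt(2)*y^2 - 3*sqrt(2)*y + 2*y + 2*sqrt(2)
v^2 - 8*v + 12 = (v - 6)*(v - 2)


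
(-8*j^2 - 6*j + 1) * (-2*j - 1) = 16*j^3 + 20*j^2 + 4*j - 1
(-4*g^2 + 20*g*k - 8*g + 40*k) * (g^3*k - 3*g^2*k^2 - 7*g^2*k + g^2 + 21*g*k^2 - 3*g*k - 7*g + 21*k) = -4*g^5*k + 32*g^4*k^2 + 20*g^4*k - 4*g^4 - 60*g^3*k^3 - 160*g^3*k^2 + 88*g^3*k + 20*g^3 + 300*g^2*k^3 - 508*g^2*k^2 - 160*g^2*k + 56*g^2 + 840*g*k^3 + 300*g*k^2 - 448*g*k + 840*k^2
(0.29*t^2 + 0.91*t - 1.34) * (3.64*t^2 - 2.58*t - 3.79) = 1.0556*t^4 + 2.5642*t^3 - 8.3245*t^2 + 0.0083000000000002*t + 5.0786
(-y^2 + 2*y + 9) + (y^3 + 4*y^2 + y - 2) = y^3 + 3*y^2 + 3*y + 7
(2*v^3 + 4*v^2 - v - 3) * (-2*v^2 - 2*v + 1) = -4*v^5 - 12*v^4 - 4*v^3 + 12*v^2 + 5*v - 3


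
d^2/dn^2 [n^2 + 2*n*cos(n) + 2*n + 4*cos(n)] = -2*n*cos(n) - 4*sqrt(2)*sin(n + pi/4) + 2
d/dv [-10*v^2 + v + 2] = 1 - 20*v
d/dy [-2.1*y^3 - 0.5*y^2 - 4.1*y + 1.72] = -6.3*y^2 - 1.0*y - 4.1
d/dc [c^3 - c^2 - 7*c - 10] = 3*c^2 - 2*c - 7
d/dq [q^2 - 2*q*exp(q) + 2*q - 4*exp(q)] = -2*q*exp(q) + 2*q - 6*exp(q) + 2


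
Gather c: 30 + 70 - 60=40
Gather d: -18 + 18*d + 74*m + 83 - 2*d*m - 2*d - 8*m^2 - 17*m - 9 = d*(16 - 2*m) - 8*m^2 + 57*m + 56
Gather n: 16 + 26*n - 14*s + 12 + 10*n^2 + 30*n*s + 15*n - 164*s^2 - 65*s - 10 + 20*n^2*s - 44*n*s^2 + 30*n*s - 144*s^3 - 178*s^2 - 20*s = n^2*(20*s + 10) + n*(-44*s^2 + 60*s + 41) - 144*s^3 - 342*s^2 - 99*s + 18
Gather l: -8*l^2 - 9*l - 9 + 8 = -8*l^2 - 9*l - 1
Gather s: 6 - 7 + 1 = 0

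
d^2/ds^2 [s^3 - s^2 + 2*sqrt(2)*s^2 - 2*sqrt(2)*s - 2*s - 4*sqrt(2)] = 6*s - 2 + 4*sqrt(2)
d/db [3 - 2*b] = -2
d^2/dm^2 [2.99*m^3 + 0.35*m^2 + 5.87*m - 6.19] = 17.94*m + 0.7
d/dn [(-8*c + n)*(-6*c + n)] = -14*c + 2*n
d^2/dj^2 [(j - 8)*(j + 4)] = 2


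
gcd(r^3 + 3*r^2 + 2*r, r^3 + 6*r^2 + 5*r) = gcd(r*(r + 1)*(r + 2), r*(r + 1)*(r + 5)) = r^2 + r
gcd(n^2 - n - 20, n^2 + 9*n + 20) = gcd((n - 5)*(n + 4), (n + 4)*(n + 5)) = n + 4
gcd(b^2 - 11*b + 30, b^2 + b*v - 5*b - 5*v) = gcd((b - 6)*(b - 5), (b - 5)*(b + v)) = b - 5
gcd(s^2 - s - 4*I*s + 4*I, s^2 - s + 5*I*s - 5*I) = s - 1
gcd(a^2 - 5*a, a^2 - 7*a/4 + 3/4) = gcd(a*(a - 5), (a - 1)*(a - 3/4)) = 1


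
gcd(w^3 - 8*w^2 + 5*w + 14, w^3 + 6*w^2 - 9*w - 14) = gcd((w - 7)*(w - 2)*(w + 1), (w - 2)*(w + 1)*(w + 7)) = w^2 - w - 2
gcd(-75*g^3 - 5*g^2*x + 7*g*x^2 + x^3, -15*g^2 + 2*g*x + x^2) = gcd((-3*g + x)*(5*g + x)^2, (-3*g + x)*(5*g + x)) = -15*g^2 + 2*g*x + x^2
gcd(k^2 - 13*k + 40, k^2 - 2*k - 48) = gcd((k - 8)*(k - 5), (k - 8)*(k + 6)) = k - 8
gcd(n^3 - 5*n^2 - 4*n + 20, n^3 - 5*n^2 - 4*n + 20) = n^3 - 5*n^2 - 4*n + 20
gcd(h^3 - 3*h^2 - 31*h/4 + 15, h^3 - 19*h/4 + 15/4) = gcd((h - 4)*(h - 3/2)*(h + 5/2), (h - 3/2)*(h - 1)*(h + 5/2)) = h^2 + h - 15/4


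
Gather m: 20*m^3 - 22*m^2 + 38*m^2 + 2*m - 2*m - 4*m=20*m^3 + 16*m^2 - 4*m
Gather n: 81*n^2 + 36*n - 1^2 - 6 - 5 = 81*n^2 + 36*n - 12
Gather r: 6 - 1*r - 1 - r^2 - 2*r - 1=-r^2 - 3*r + 4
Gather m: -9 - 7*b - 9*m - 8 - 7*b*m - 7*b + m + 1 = -14*b + m*(-7*b - 8) - 16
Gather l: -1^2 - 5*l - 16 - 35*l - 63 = -40*l - 80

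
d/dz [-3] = 0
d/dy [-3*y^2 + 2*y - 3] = 2 - 6*y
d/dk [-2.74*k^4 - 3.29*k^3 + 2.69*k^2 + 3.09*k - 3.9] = -10.96*k^3 - 9.87*k^2 + 5.38*k + 3.09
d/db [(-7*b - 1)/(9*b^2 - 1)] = (63*b^2 + 18*b + 7)/(81*b^4 - 18*b^2 + 1)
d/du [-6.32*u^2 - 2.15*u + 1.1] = -12.64*u - 2.15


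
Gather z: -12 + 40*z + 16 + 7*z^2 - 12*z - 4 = 7*z^2 + 28*z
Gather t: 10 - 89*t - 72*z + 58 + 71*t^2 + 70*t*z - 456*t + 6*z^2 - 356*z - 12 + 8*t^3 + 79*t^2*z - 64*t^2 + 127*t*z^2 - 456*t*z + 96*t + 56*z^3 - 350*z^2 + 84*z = 8*t^3 + t^2*(79*z + 7) + t*(127*z^2 - 386*z - 449) + 56*z^3 - 344*z^2 - 344*z + 56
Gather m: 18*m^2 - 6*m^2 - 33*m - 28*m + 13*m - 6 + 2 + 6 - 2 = 12*m^2 - 48*m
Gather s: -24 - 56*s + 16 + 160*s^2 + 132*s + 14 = 160*s^2 + 76*s + 6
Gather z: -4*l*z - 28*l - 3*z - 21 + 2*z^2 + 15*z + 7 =-28*l + 2*z^2 + z*(12 - 4*l) - 14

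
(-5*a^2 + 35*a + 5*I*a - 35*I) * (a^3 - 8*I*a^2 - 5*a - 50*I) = -5*a^5 + 35*a^4 + 45*I*a^4 + 65*a^3 - 315*I*a^3 - 455*a^2 + 225*I*a^2 + 250*a - 1575*I*a - 1750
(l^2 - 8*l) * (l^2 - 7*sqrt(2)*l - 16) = l^4 - 7*sqrt(2)*l^3 - 8*l^3 - 16*l^2 + 56*sqrt(2)*l^2 + 128*l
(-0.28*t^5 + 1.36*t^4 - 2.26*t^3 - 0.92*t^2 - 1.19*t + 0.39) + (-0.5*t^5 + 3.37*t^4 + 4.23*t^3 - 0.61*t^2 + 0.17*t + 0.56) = -0.78*t^5 + 4.73*t^4 + 1.97*t^3 - 1.53*t^2 - 1.02*t + 0.95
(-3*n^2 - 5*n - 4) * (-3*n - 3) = 9*n^3 + 24*n^2 + 27*n + 12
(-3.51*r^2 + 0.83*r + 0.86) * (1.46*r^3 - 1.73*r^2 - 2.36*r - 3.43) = -5.1246*r^5 + 7.2841*r^4 + 8.1033*r^3 + 8.5927*r^2 - 4.8765*r - 2.9498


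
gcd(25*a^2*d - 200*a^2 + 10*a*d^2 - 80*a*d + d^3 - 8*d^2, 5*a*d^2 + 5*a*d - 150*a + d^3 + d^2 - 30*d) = 5*a + d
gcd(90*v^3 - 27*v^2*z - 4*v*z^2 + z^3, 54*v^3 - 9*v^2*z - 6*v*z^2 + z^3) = 18*v^2 - 9*v*z + z^2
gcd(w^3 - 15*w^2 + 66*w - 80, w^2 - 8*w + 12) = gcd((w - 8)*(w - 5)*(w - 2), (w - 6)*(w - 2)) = w - 2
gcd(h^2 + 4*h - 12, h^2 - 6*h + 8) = h - 2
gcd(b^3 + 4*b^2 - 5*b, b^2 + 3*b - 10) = b + 5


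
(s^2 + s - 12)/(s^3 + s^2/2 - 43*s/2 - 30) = 2*(s - 3)/(2*s^2 - 7*s - 15)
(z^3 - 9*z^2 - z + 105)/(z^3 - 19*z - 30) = (z - 7)/(z + 2)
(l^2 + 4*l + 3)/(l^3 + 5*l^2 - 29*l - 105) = (l + 1)/(l^2 + 2*l - 35)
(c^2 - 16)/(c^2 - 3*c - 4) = (c + 4)/(c + 1)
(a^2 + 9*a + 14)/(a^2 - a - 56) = (a + 2)/(a - 8)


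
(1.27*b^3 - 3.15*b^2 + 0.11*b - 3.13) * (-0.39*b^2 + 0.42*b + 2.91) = -0.4953*b^5 + 1.7619*b^4 + 2.3298*b^3 - 7.8996*b^2 - 0.9945*b - 9.1083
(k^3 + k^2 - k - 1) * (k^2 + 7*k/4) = k^5 + 11*k^4/4 + 3*k^3/4 - 11*k^2/4 - 7*k/4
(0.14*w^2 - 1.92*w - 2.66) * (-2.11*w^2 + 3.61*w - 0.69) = -0.2954*w^4 + 4.5566*w^3 - 1.4152*w^2 - 8.2778*w + 1.8354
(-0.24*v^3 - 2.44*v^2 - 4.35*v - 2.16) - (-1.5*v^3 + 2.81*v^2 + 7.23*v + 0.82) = 1.26*v^3 - 5.25*v^2 - 11.58*v - 2.98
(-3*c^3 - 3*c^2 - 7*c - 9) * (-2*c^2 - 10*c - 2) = 6*c^5 + 36*c^4 + 50*c^3 + 94*c^2 + 104*c + 18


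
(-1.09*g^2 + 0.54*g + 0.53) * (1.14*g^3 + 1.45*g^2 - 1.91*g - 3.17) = -1.2426*g^5 - 0.9649*g^4 + 3.4691*g^3 + 3.1924*g^2 - 2.7241*g - 1.6801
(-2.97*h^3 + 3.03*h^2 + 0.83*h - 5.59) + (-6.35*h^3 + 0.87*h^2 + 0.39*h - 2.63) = -9.32*h^3 + 3.9*h^2 + 1.22*h - 8.22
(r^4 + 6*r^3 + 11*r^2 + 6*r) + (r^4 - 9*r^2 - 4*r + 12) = 2*r^4 + 6*r^3 + 2*r^2 + 2*r + 12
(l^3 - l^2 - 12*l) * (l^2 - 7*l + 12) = l^5 - 8*l^4 + 7*l^3 + 72*l^2 - 144*l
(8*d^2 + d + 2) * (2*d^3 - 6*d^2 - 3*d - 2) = 16*d^5 - 46*d^4 - 26*d^3 - 31*d^2 - 8*d - 4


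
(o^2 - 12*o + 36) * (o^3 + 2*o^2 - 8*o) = o^5 - 10*o^4 + 4*o^3 + 168*o^2 - 288*o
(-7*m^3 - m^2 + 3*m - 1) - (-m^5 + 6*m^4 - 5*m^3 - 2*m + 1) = m^5 - 6*m^4 - 2*m^3 - m^2 + 5*m - 2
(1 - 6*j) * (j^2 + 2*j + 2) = -6*j^3 - 11*j^2 - 10*j + 2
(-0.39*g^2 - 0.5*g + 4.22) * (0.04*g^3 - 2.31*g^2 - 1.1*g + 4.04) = -0.0156*g^5 + 0.8809*g^4 + 1.7528*g^3 - 10.7738*g^2 - 6.662*g + 17.0488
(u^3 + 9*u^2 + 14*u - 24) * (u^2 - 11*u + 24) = u^5 - 2*u^4 - 61*u^3 + 38*u^2 + 600*u - 576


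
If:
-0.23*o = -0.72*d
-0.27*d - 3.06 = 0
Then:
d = -11.33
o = -35.48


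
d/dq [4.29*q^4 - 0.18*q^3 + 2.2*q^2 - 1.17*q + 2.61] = 17.16*q^3 - 0.54*q^2 + 4.4*q - 1.17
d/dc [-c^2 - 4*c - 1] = -2*c - 4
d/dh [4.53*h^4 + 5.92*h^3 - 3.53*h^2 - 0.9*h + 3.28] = 18.12*h^3 + 17.76*h^2 - 7.06*h - 0.9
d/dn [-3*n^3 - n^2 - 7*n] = -9*n^2 - 2*n - 7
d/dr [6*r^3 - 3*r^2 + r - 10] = 18*r^2 - 6*r + 1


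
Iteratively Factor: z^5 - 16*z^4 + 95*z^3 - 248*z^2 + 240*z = (z)*(z^4 - 16*z^3 + 95*z^2 - 248*z + 240) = z*(z - 3)*(z^3 - 13*z^2 + 56*z - 80) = z*(z - 5)*(z - 3)*(z^2 - 8*z + 16) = z*(z - 5)*(z - 4)*(z - 3)*(z - 4)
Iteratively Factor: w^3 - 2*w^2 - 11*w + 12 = (w - 1)*(w^2 - w - 12) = (w - 4)*(w - 1)*(w + 3)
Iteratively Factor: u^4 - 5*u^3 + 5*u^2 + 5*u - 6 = (u + 1)*(u^3 - 6*u^2 + 11*u - 6) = (u - 1)*(u + 1)*(u^2 - 5*u + 6) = (u - 3)*(u - 1)*(u + 1)*(u - 2)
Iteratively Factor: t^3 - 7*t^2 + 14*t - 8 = (t - 2)*(t^2 - 5*t + 4) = (t - 4)*(t - 2)*(t - 1)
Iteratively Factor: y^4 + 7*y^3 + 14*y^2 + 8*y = (y)*(y^3 + 7*y^2 + 14*y + 8) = y*(y + 4)*(y^2 + 3*y + 2) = y*(y + 2)*(y + 4)*(y + 1)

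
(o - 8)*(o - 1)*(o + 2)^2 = o^4 - 5*o^3 - 24*o^2 - 4*o + 32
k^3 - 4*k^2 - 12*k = k*(k - 6)*(k + 2)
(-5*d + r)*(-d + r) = 5*d^2 - 6*d*r + r^2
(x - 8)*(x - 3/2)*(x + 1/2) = x^3 - 9*x^2 + 29*x/4 + 6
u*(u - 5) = u^2 - 5*u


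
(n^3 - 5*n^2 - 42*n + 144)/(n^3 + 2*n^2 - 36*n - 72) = (n^2 - 11*n + 24)/(n^2 - 4*n - 12)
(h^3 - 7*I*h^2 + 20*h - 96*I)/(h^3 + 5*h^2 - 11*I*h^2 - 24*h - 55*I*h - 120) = (h + 4*I)/(h + 5)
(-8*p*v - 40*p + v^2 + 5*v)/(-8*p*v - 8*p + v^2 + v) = (v + 5)/(v + 1)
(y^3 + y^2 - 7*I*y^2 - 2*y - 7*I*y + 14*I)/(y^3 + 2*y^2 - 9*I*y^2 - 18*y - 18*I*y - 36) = (y^2 - y*(1 + 7*I) + 7*I)/(y^2 - 9*I*y - 18)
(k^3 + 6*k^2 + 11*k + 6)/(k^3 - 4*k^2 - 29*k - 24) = (k + 2)/(k - 8)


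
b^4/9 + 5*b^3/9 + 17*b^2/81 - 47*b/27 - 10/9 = (b/3 + 1)^2*(b - 5/3)*(b + 2/3)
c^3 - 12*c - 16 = (c - 4)*(c + 2)^2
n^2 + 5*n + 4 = (n + 1)*(n + 4)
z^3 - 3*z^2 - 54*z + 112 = (z - 8)*(z - 2)*(z + 7)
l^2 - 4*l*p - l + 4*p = (l - 1)*(l - 4*p)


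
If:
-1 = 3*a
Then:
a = -1/3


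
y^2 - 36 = (y - 6)*(y + 6)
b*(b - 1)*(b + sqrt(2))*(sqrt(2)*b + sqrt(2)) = sqrt(2)*b^4 + 2*b^3 - sqrt(2)*b^2 - 2*b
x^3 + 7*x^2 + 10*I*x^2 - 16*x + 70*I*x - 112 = (x + 7)*(x + 2*I)*(x + 8*I)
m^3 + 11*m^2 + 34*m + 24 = (m + 1)*(m + 4)*(m + 6)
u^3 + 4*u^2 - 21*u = u*(u - 3)*(u + 7)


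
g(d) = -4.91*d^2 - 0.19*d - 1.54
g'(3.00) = -29.65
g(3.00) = -46.30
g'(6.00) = -59.11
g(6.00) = -179.44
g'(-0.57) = 5.41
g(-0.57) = -3.03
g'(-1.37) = 13.26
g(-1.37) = -10.50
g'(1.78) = -17.67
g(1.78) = -17.44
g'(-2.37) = 23.08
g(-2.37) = -28.67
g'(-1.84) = 17.88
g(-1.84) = -17.81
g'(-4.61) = 45.08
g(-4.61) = -105.01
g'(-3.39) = 33.10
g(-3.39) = -57.32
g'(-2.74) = 26.72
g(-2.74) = -37.88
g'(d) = -9.82*d - 0.19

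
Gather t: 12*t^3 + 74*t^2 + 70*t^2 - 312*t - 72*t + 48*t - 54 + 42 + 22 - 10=12*t^3 + 144*t^2 - 336*t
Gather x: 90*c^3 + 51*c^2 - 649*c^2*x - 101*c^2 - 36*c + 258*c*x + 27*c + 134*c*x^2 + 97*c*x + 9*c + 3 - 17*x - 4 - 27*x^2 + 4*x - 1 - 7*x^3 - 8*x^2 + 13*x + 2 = 90*c^3 - 50*c^2 - 7*x^3 + x^2*(134*c - 35) + x*(-649*c^2 + 355*c)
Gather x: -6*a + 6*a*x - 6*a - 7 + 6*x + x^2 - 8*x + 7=-12*a + x^2 + x*(6*a - 2)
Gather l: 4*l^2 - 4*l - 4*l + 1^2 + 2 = 4*l^2 - 8*l + 3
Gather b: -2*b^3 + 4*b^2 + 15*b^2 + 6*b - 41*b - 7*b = -2*b^3 + 19*b^2 - 42*b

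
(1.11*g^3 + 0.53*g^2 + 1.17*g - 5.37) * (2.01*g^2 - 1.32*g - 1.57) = 2.2311*g^5 - 0.3999*g^4 - 0.0906000000000006*g^3 - 13.1702*g^2 + 5.2515*g + 8.4309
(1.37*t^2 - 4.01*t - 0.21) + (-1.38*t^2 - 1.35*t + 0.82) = -0.00999999999999979*t^2 - 5.36*t + 0.61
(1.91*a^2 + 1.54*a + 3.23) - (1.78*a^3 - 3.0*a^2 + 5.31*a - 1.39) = -1.78*a^3 + 4.91*a^2 - 3.77*a + 4.62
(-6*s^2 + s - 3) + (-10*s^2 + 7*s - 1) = -16*s^2 + 8*s - 4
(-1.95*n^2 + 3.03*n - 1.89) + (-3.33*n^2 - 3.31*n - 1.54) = -5.28*n^2 - 0.28*n - 3.43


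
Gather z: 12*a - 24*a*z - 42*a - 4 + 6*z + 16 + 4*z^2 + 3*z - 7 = -30*a + 4*z^2 + z*(9 - 24*a) + 5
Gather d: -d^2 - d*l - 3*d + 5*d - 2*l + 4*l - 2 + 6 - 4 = -d^2 + d*(2 - l) + 2*l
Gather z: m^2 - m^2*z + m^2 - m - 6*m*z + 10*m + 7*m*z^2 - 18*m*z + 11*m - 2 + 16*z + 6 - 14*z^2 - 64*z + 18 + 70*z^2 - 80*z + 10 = 2*m^2 + 20*m + z^2*(7*m + 56) + z*(-m^2 - 24*m - 128) + 32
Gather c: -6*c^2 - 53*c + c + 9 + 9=-6*c^2 - 52*c + 18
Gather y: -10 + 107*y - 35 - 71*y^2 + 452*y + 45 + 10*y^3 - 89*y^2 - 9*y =10*y^3 - 160*y^2 + 550*y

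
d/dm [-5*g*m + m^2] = -5*g + 2*m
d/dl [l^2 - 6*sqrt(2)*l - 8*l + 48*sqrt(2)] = 2*l - 6*sqrt(2) - 8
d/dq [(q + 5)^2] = 2*q + 10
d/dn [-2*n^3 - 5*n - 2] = -6*n^2 - 5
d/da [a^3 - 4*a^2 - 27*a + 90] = 3*a^2 - 8*a - 27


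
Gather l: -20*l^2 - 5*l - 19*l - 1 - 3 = -20*l^2 - 24*l - 4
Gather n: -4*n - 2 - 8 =-4*n - 10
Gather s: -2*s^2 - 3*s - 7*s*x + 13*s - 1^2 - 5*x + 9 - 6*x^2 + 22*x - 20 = -2*s^2 + s*(10 - 7*x) - 6*x^2 + 17*x - 12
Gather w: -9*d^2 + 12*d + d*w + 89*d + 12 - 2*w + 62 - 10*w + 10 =-9*d^2 + 101*d + w*(d - 12) + 84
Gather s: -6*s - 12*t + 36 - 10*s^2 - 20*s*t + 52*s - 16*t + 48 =-10*s^2 + s*(46 - 20*t) - 28*t + 84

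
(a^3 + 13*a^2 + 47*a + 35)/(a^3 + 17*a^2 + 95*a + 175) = (a + 1)/(a + 5)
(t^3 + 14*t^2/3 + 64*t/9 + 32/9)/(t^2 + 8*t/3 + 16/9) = t + 2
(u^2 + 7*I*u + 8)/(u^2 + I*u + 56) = (u - I)/(u - 7*I)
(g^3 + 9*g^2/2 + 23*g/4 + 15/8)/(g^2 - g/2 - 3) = (g^2 + 3*g + 5/4)/(g - 2)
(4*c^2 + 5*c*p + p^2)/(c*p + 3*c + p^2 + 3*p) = (4*c + p)/(p + 3)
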